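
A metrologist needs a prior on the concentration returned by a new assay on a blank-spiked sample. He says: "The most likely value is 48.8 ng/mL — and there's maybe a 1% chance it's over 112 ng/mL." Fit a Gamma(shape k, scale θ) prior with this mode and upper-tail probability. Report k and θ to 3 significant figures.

Gamma(k,θ) with k>1 has mode (k−1)θ, so θ = 48.8/(k−1).
Need P(X < 112) = 0.99 with θ tied to k this way. Start at k = 2, θ = 48.8: P(X<112) ≈ 0.668.
Too low — raise k to concentrate. Iterating converges to k ≈ 7.93.
Then θ = 48.8/(7.93−1) ≈ 7.05.

k ≈ 7.93, θ ≈ 7.05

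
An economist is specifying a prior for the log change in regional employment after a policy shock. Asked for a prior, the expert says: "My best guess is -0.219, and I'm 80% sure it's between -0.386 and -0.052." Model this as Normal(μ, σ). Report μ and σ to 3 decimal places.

A symmetric 80% interval runs μ ± z·σ with z = 1.282.
Half-width = 0.167, so σ = 0.167/1.282 = 0.130.
μ is the stated best guess, -0.219.

μ = -0.219, σ = 0.130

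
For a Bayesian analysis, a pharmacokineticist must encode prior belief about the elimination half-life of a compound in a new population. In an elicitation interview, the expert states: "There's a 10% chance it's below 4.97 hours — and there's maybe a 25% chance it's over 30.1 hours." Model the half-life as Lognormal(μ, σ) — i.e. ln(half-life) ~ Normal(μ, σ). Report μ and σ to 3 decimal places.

If T ~ Lognormal(μ,σ) then ln T ~ Normal(μ,σ), so the p-quantile of ln T is μ + z_p·σ.
ln(4.97) = 1.603 and ln(30.1) = 3.405; z_{0.1} = -1.282, z_{0.75} = 0.6745.
σ = (3.405 − 1.603)/(0.6745 − (-1.282)) = 0.921.
μ = 1.603 − (-1.282)·0.921 = 2.783.

μ ≈ 2.783, σ ≈ 0.921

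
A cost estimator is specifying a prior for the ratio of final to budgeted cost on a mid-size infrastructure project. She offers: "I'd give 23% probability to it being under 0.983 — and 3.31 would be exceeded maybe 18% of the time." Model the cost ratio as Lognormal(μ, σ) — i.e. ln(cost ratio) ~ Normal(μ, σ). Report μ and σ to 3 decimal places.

If T ~ Lognormal(μ,σ) then ln T ~ Normal(μ,σ), so the p-quantile of ln T is μ + z_p·σ.
ln(0.983) = -0.01715 and ln(3.31) = 1.197; z_{0.23} = -0.7388, z_{0.82} = 0.9154.
σ = (1.197 − -0.01715)/(0.9154 − (-0.7388)) = 0.734.
μ = -0.01715 − (-0.7388)·0.734 = 0.525.

μ ≈ 0.525, σ ≈ 0.734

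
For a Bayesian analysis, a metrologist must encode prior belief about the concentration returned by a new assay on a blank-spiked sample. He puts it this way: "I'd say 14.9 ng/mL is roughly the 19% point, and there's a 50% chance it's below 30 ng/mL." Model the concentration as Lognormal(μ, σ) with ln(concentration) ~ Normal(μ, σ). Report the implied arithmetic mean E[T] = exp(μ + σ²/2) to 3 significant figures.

E[T] ≈ 41.2 ng/mL

If T ~ Lognormal(μ,σ) then ln T ~ Normal(μ,σ), so the p-quantile of ln T is μ + z_p·σ.
ln(14.9) = 2.701 and ln(30) = 3.401; z_{0.19} = -0.8779, z_{0.5} = 0.
σ = (3.401 − 2.701)/(0 − (-0.8779)) = 0.797.
μ = 2.701 − (-0.8779)·0.797 = 3.401.
E[T] = exp(μ + σ²/2) = exp(3.401 + 0.3177) = 41.2 ng/mL.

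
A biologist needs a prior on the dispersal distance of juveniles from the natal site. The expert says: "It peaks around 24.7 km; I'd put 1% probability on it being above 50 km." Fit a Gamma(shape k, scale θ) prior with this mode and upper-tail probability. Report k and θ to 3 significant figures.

Gamma(k,θ) with k>1 has mode (k−1)θ, so θ = 24.7/(k−1).
Need P(X < 50) = 0.99 with θ tied to k this way. Start at k = 2, θ = 24.7: P(X<50) ≈ 0.601.
Too low — raise k to concentrate. Iterating converges to k ≈ 10.9.
Then θ = 24.7/(10.9−1) ≈ 2.51.

k ≈ 10.9, θ ≈ 2.51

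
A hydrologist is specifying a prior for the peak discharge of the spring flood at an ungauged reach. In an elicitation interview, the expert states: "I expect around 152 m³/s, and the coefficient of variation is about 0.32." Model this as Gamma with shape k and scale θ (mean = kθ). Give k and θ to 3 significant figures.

For Gamma(k, scale θ): mean = kθ, variance = kθ², so CV = 1/√k.
CV = 0.32, hence k = 1/CV² = 9.77.
Then θ = mean/k = 152/9.77 = 15.6.

k ≈ 9.77, θ ≈ 15.6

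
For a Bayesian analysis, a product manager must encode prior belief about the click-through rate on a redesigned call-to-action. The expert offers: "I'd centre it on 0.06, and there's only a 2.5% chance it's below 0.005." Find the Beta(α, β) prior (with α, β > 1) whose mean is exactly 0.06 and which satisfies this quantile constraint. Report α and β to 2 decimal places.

With mean 0.06 fixed, write α = 0.06s, β = 0.94s where s = α+β.
Need P(θ < 0.005) = 0.025 under Beta(0.06s, 0.94s). Normal approximation: (q−m)/√(m(1−m)/s) ≈ z_{0.025} = -1.96, so s ≈ 0.06·0.94·(-1.96)²/(0.005−0.06)² = 71.6.
At s = 71.6: P(θ<0.005) ≈ 0.000. Adjusting to match 0.025 gives s ≈ 26.25.
So α = 0.06·26.25 ≈ 1.58, β = 0.94·26.25 ≈ 24.68.

α ≈ 1.58, β ≈ 24.68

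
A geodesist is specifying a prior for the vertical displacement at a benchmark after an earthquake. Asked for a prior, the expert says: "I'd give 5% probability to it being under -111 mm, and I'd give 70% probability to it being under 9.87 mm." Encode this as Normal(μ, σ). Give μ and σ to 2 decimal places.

μ = -19.35, σ = 55.72

The p-quantile of Normal(μ,σ) is μ + z_p·σ, with z_{0.05} = -1.645 and z_{0.7} = 0.5244.
Eliminate σ: μ = (z₂·x₁ − z₁·x₂)/(z₂ − z₁) = (0.5244·-111 − (-1.645)·9.87)/2.169 = -19.35.
Then σ = (x₂ − x₁)/(z₂ − z₁) = (9.87 − -111)/2.169 = 55.72.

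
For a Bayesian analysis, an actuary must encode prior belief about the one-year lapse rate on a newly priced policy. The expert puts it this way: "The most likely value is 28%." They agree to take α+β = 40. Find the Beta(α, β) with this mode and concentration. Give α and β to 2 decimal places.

α = 11.64, β = 28.36

For α,β > 1 the Beta mode is (α−1)/(α+β−2). With α+β = 40, the mode is (α−1)/38.
Set (α−1)/38 = 0.28 → α = 1 + 0.28·38 = 11.64.
β = 40 − α = 28.36.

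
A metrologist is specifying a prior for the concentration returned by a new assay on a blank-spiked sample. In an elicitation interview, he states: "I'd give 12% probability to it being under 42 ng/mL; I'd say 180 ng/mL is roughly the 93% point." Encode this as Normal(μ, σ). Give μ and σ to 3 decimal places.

The p-quantile of Normal(μ,σ) is μ + z_p·σ, with z_{0.12} = -1.175 and z_{0.93} = 1.476.
Eliminate σ: μ = (z₂·x₁ − z₁·x₂)/(z₂ − z₁) = (1.476·42 − (-1.175)·180)/2.651 = 103.170.
Then σ = (x₂ − x₁)/(z₂ − z₁) = (180 − 42)/2.651 = 52.060.

μ = 103.170, σ = 52.060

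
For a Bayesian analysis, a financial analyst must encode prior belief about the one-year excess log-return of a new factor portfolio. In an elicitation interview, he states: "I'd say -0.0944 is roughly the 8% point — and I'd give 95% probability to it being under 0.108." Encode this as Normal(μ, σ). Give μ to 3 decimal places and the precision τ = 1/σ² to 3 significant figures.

The p-quantile of Normal(μ,σ) is μ + z_p·σ, with z_{0.08} = -1.405 and z_{0.95} = 1.645.
Eliminate σ: μ = (z₂·x₁ − z₁·x₂)/(z₂ − z₁) = (1.645·-0.0944 − (-1.405)·0.108)/3.05 = -0.001.
Then σ = (x₂ − x₁)/(z₂ − z₁) = (0.108 − -0.0944)/3.05 = 0.066.
Precision τ = 1/σ² = 1/0.06636² = 227.

μ = -0.001, τ = 227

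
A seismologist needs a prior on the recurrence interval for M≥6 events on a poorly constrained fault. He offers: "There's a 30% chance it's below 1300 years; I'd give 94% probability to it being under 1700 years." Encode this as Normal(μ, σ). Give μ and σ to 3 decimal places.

μ = 1400.886, σ = 192.384

The p-quantile of Normal(μ,σ) is μ + z_p·σ, with z_{0.3} = -0.5244 and z_{0.94} = 1.555.
Eliminate σ: μ = (z₂·x₁ − z₁·x₂)/(z₂ − z₁) = (1.555·1300 − (-0.5244)·1700)/2.079 = 1400.886.
Then σ = (x₂ − x₁)/(z₂ − z₁) = (1700 − 1300)/2.079 = 192.384.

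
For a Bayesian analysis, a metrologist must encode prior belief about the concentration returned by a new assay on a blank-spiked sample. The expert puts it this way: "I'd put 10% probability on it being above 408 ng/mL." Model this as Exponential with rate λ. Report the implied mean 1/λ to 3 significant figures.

P(T > 408.0) = e^(−λ·408.0) = 0.1, so λ = −ln(0.1)/408.0 = 0.00564.
Mean = 1/λ = 177 ng/mL.

mean ≈ 177 ng/mL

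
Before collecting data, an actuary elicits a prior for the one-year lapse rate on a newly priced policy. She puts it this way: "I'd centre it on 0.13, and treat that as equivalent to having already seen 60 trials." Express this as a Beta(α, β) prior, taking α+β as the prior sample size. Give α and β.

Under the effective-sample-size interpretation, Beta(α, β) has prior mean α/(α+β) and prior sample size α+β.
So α+β = 60 and α/(α+β) = 0.13, giving α = 0.13·60 = 7.8 and β = 60 − 7.8 = 52.2.

α = 7.8, β = 52.2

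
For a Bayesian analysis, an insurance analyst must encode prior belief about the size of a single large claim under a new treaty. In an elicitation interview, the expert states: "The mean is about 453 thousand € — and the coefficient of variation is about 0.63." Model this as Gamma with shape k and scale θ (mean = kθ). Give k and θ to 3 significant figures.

For Gamma(k, scale θ): mean = kθ, variance = kθ², so CV = 1/√k.
CV = 0.63, hence k = 1/CV² = 2.52.
Then θ = mean/k = 453/2.52 = 180.

k ≈ 2.52, θ ≈ 180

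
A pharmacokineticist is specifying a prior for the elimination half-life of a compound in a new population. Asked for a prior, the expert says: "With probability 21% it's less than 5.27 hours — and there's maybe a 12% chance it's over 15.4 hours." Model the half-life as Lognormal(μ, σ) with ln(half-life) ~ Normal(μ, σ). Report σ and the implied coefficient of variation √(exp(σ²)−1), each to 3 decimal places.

σ ≈ 0.541, CV ≈ 0.583

If T ~ Lognormal(μ,σ) then ln T ~ Normal(μ,σ), so the p-quantile of ln T is μ + z_p·σ.
ln(5.27) = 1.662 and ln(15.4) = 2.734; z_{0.21} = -0.8064, z_{0.88} = 1.175.
σ = (2.734 − 1.662)/(1.175 − (-0.8064)) = 0.541.
μ = 1.662 − (-0.8064)·0.541 = 2.098.
CV = √(exp(σ²)−1) = √(exp(0.2929)−1) = 0.583.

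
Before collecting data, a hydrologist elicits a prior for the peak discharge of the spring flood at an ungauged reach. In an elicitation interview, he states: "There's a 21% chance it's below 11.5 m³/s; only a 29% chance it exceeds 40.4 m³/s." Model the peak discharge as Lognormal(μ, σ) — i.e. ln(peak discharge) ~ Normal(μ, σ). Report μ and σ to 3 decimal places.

μ ≈ 3.187, σ ≈ 0.924

If T ~ Lognormal(μ,σ) then ln T ~ Normal(μ,σ), so the p-quantile of ln T is μ + z_p·σ.
ln(11.5) = 2.442 and ln(40.4) = 3.699; z_{0.21} = -0.8064, z_{0.71} = 0.5534.
σ = (3.699 − 2.442)/(0.5534 − (-0.8064)) = 0.924.
μ = 2.442 − (-0.8064)·0.924 = 3.187.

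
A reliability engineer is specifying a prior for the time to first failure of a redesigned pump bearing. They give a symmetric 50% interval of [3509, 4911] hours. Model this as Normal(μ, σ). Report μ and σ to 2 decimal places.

A symmetric 50% interval runs μ ± z·σ with z = 0.6745.
Half-width = 701, so σ = 701/0.6745 = 1039.30.
μ is the interval midpoint, 4210.00.

μ = 4210.00, σ = 1039.30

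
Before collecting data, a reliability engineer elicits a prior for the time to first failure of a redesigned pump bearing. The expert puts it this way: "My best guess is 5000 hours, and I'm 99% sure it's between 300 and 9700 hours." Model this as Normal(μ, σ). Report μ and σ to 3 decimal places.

μ = 5000.000, σ = 1824.655

A symmetric 99% interval runs μ ± z·σ with z = 2.576.
Half-width = 4700, so σ = 4700/2.576 = 1824.655.
μ is the stated best guess, 5000.000.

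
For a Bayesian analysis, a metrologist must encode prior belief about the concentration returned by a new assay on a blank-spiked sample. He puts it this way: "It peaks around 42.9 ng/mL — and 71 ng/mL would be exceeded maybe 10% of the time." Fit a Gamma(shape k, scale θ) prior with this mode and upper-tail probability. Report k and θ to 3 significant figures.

Gamma(k,θ) with k>1 has mode (k−1)θ, so θ = 42.9/(k−1).
Need P(X < 71) = 0.9 with θ tied to k this way. Start at k = 2, θ = 42.9: P(X<71) ≈ 0.493.
Too low — raise k to concentrate. Iterating converges to k ≈ 8.43.
Then θ = 42.9/(8.43−1) ≈ 5.77.

k ≈ 8.43, θ ≈ 5.77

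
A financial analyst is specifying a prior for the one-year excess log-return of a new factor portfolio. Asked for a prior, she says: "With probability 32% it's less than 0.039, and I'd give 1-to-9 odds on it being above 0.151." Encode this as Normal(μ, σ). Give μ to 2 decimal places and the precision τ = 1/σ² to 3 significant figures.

μ = 0.07, τ = 244

For Normal(μ,σ), the p-quantile is μ + z_p·σ. Here z_{0.32} = -0.4677, z_{0.9} = 1.282.
So 0.039 = μ − 0.4677σ and 0.151 = μ + 1.282σ.
Subtracting: σ = (0.151 − 0.039)/(1.282 − (-0.4677)) = 0.06.
Then μ = 0.039 − (-0.4677)·0.06 = 0.07.
Precision τ = 1/σ² = 1/0.06403² = 244.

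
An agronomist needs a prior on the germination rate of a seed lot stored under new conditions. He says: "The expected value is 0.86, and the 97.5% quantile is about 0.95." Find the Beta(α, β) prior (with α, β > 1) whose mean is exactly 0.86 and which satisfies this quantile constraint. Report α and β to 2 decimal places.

With mean 0.86 fixed, write α = 0.86s, β = 0.14s where s = α+β.
Need P(θ < 0.95) = 0.975 under Beta(0.86s, 0.14s). Normal approximation: (q−m)/√(m(1−m)/s) ≈ z_{0.975} = 1.96, so s ≈ 0.86·0.14·(1.96)²/(0.95−0.86)² = 57.1.
At s = 57.1: P(θ<0.95) ≈ 0.993. Adjusting to match 0.975 gives s ≈ 37.40.
So α = 0.86·37.40 ≈ 32.16, β = 0.14·37.40 ≈ 5.24.

α ≈ 32.16, β ≈ 5.24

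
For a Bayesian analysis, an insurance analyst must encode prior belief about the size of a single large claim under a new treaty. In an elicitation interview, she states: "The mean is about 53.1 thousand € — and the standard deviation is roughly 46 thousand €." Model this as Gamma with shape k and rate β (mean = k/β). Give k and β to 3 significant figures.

k ≈ 1.33, β ≈ 0.0251

For Gamma(k, rate β): mean = k/β, variance = k/β², so CV = 1/√k.
CV = SD/mean = 46/53.1 = 0.8663, hence k = 1/CV² = 1.33.
Then β = k/mean = 1.33/53.1 = 0.0251.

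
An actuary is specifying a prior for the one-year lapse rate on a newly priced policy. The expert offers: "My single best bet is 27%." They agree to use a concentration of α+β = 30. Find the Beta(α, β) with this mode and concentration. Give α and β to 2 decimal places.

α = 8.56, β = 21.44

For α,β > 1 the Beta mode is (α−1)/(α+β−2). With α+β = 30, the mode is (α−1)/28.
Set (α−1)/28 = 0.27 → α = 1 + 0.27·28 = 8.56.
β = 30 − α = 21.44.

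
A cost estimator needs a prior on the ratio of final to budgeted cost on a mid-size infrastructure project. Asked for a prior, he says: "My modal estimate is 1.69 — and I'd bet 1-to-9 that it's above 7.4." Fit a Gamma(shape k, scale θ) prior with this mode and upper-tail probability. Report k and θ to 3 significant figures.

k ≈ 1.83, θ ≈ 2.04

Gamma(k,θ) with k>1 has mode (k−1)θ, so θ = 1.69/(k−1).
Need P(X < 7.4) = 0.9 with θ tied to k this way. Start at k = 2, θ = 1.69: P(X<7.4) ≈ 0.933.
Too high — lower k to spread out. Iterating converges to k ≈ 1.83.
Then θ = 1.69/(1.83−1) ≈ 2.04.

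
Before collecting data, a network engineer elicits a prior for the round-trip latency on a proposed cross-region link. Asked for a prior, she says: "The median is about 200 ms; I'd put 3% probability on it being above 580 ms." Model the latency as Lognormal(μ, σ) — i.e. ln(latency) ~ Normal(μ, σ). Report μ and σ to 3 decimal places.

μ ≈ 5.298, σ ≈ 0.566

If T ~ Lognormal(μ,σ) then ln T ~ Normal(μ,σ), so the p-quantile of ln T is μ + z_p·σ.
ln(200) = 5.298 and ln(580) = 6.363; z_{0.5} = 0, z_{0.97} = 1.881.
σ = (6.363 − 5.298)/(1.881 − (0)) = 0.566.
μ = 5.298 − (0)·0.566 = 5.298.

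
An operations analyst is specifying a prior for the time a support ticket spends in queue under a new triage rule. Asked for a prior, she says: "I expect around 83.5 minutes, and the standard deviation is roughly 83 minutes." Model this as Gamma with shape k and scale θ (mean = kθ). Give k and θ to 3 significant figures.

For Gamma(k, scale θ): mean = kθ, variance = kθ², so CV = 1/√k.
CV = SD/mean = 83/83.5 = 0.994, hence k = 1/CV² = 1.01.
Then θ = mean/k = 83.5/1.01 = 82.5.

k ≈ 1.01, θ ≈ 82.5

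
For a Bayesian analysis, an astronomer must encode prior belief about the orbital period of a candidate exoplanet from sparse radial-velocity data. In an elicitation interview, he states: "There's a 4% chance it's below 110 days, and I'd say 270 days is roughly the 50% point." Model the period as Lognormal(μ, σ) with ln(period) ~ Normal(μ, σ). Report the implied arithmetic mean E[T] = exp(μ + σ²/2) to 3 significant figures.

If T ~ Lognormal(μ,σ) then ln T ~ Normal(μ,σ), so the p-quantile of ln T is μ + z_p·σ.
ln(110) = 4.7 and ln(270) = 5.598; z_{0.04} = -1.751, z_{0.5} = 0.
σ = (5.598 − 4.7)/(0 − (-1.751)) = 0.513.
μ = 4.7 − (-1.751)·0.513 = 5.598.
E[T] = exp(μ + σ²/2) = exp(5.598 + 0.1315) = 308 days.

E[T] ≈ 308 days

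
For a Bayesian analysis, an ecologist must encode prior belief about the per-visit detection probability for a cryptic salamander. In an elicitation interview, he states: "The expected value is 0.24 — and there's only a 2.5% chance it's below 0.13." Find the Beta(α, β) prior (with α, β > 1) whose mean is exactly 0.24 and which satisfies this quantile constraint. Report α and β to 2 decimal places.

α ≈ 11.16, β ≈ 35.33

With mean 0.24 fixed, write α = 0.24s, β = 0.76s where s = α+β.
Need P(θ < 0.13) = 0.025 under Beta(0.24s, 0.76s). Normal approximation: (q−m)/√(m(1−m)/s) ≈ z_{0.025} = -1.96, so s ≈ 0.24·0.76·(-1.96)²/(0.13−0.24)² = 57.9.
At s = 57.9: P(θ<0.13) ≈ 0.014. Adjusting to match 0.025 gives s ≈ 46.48.
So α = 0.24·46.48 ≈ 11.16, β = 0.76·46.48 ≈ 35.33.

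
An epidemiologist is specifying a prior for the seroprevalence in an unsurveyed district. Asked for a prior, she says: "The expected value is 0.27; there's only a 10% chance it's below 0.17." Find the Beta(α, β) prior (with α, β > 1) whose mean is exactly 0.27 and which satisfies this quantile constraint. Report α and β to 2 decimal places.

With mean 0.27 fixed, write α = 0.27s, β = 0.73s where s = α+β.
Need P(θ < 0.17) = 0.1 under Beta(0.27s, 0.73s). Normal approximation: (q−m)/√(m(1−m)/s) ≈ z_{0.1} = -1.28, so s ≈ 0.27·0.73·(-1.28)²/(0.17−0.27)² = 32.4.
At s = 32.4: P(θ<0.17) ≈ 0.089. Adjusting to match 0.1 gives s ≈ 29.56.
So α = 0.27·29.56 ≈ 7.98, β = 0.73·29.56 ≈ 21.58.

α ≈ 7.98, β ≈ 21.58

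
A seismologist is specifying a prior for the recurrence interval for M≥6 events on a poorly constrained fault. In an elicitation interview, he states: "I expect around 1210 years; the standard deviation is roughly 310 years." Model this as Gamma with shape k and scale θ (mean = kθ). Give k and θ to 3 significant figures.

For Gamma(k, scale θ): mean = kθ, variance = kθ², so CV = 1/√k.
CV = SD/mean = 310/1210 = 0.2562, hence k = 1/CV² = 15.2.
Then θ = mean/k = 1210/15.2 = 79.4.

k ≈ 15.2, θ ≈ 79.4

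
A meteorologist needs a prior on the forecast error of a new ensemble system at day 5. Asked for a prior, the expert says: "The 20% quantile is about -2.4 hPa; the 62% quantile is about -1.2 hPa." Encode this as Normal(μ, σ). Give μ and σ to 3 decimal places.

μ = -1.520, σ = 1.046

The p-quantile of Normal(μ,σ) is μ + z_p·σ, with z_{0.2} = -0.8416 and z_{0.62} = 0.3055.
Eliminate σ: μ = (z₂·x₁ − z₁·x₂)/(z₂ − z₁) = (0.3055·-2.4 − (-0.8416)·-1.2)/1.147 = -1.520.
Then σ = (x₂ − x₁)/(z₂ − z₁) = (-1.2 − -2.4)/1.147 = 1.046.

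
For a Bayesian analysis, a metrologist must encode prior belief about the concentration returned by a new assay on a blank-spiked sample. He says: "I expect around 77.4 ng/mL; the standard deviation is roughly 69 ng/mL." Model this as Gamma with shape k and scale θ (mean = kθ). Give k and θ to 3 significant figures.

For Gamma(k, scale θ): mean = kθ, variance = kθ², so CV = 1/√k.
CV = SD/mean = 69/77.4 = 0.8915, hence k = 1/CV² = 1.26.
Then θ = mean/k = 77.4/1.26 = 61.5.

k ≈ 1.26, θ ≈ 61.5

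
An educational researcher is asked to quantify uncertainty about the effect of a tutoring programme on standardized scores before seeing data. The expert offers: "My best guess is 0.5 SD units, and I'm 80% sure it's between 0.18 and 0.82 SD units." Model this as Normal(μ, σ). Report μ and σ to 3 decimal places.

μ = 0.500, σ = 0.250

A symmetric 80% interval runs μ ± z·σ with z = 1.282.
Half-width = 0.32, so σ = 0.32/1.282 = 0.250.
μ is the stated best guess, 0.500.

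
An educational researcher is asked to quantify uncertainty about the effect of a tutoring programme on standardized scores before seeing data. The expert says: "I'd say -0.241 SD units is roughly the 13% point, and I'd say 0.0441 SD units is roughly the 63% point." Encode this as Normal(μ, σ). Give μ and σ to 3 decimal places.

μ = -0.021, σ = 0.196

For Normal(μ,σ), the p-quantile is μ + z_p·σ. Here z_{0.13} = -1.126, z_{0.63} = 0.3319.
So -0.241 = μ − 1.126σ and 0.0441 = μ + 0.3319σ.
Subtracting: σ = (0.0441 − -0.241)/(0.3319 − (-1.126)) = 0.196.
Then μ = -0.241 − (-1.126)·0.196 = -0.021.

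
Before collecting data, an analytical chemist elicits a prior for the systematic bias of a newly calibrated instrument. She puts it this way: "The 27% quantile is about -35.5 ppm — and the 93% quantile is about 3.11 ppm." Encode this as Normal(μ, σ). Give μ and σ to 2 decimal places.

μ = -24.17, σ = 18.49

For Normal(μ,σ), the p-quantile is μ + z_p·σ. Here z_{0.27} = -0.6128, z_{0.93} = 1.476.
So -35.5 = μ − 0.6128σ and 3.11 = μ + 1.476σ.
Subtracting: σ = (3.11 − -35.5)/(1.476 − (-0.6128)) = 18.49.
Then μ = -35.5 − (-0.6128)·18.49 = -24.17.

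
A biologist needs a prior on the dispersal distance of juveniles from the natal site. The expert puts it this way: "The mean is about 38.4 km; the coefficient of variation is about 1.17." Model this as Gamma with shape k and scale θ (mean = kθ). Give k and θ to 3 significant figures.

For Gamma(k, scale θ): mean = kθ, variance = kθ², so CV = 1/√k.
CV = 1.17, hence k = 1/CV² = 0.731.
Then θ = mean/k = 38.4/0.731 = 52.6.

k ≈ 0.731, θ ≈ 52.6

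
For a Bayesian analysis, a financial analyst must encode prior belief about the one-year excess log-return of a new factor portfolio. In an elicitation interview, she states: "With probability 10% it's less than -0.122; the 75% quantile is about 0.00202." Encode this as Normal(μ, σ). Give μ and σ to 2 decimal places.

For Normal(μ,σ), the p-quantile is μ + z_p·σ. Here z_{0.1} = -1.282, z_{0.75} = 0.6745.
So -0.122 = μ − 1.282σ and 0.00202 = μ + 0.6745σ.
Subtracting: σ = (0.00202 − -0.122)/(0.6745 − (-1.282)) = 0.06.
Then μ = -0.122 − (-1.282)·0.06 = -0.04.

μ = -0.04, σ = 0.06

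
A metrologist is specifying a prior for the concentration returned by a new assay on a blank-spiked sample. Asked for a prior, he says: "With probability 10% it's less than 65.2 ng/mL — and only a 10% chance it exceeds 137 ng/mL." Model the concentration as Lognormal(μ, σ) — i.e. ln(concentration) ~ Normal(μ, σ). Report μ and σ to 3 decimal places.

If T ~ Lognormal(μ,σ) then ln T ~ Normal(μ,σ), so the p-quantile of ln T is μ + z_p·σ.
ln(65.2) = 4.177 and ln(137) = 4.92; z_{0.1} = -1.282, z_{0.9} = 1.282.
σ = (4.92 − 4.177)/(1.282 − (-1.282)) = 0.290.
μ = 4.177 − (-1.282)·0.290 = 4.549.

μ ≈ 4.549, σ ≈ 0.290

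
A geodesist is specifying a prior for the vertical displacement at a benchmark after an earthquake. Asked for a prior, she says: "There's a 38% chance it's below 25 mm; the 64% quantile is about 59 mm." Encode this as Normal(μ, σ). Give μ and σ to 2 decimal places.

μ = 40.64, σ = 51.21

The p-quantile of Normal(μ,σ) is μ + z_p·σ, with z_{0.38} = -0.3055 and z_{0.64} = 0.3585.
Eliminate σ: μ = (z₂·x₁ − z₁·x₂)/(z₂ − z₁) = (0.3585·25 − (-0.3055)·59)/0.6639 = 40.64.
Then σ = (x₂ − x₁)/(z₂ − z₁) = (59 − 25)/0.6639 = 51.21.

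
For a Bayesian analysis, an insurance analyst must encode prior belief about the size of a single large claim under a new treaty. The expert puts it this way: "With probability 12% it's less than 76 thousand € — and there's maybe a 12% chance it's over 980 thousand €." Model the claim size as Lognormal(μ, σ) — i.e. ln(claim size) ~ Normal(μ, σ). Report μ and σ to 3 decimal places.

μ ≈ 5.609, σ ≈ 1.088

If T ~ Lognormal(μ,σ) then ln T ~ Normal(μ,σ), so the p-quantile of ln T is μ + z_p·σ.
ln(76) = 4.331 and ln(980) = 6.888; z_{0.12} = -1.175, z_{0.88} = 1.175.
σ = (6.888 − 4.331)/(1.175 − (-1.175)) = 1.088.
μ = 4.331 − (-1.175)·1.088 = 5.609.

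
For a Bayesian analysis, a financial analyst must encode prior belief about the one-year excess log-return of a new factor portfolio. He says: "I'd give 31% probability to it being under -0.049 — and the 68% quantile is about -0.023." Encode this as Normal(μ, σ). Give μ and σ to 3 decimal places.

The p-quantile of Normal(μ,σ) is μ + z_p·σ, with z_{0.31} = -0.4959 and z_{0.68} = 0.4677.
Eliminate σ: μ = (z₂·x₁ − z₁·x₂)/(z₂ − z₁) = (0.4677·-0.049 − (-0.4959)·-0.023)/0.9635 = -0.036.
Then σ = (x₂ − x₁)/(z₂ − z₁) = (-0.023 − -0.049)/0.9635 = 0.027.

μ = -0.036, σ = 0.027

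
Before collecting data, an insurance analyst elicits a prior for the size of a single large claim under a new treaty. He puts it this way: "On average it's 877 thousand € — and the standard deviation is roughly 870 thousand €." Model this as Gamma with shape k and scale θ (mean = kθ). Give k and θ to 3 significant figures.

k ≈ 1.02, θ ≈ 863

For Gamma(k, scale θ): mean = kθ, variance = kθ², so CV = 1/√k.
CV = SD/mean = 870/877 = 0.992, hence k = 1/CV² = 1.02.
Then θ = mean/k = 877/1.02 = 863.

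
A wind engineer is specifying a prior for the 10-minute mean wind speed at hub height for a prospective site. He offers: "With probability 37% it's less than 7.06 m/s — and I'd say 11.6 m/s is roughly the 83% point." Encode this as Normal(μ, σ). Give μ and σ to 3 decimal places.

The p-quantile of Normal(μ,σ) is μ + z_p·σ, with z_{0.37} = -0.3319 and z_{0.83} = 0.9542.
Eliminate σ: μ = (z₂·x₁ − z₁·x₂)/(z₂ − z₁) = (0.9542·7.06 − (-0.3319)·11.6)/1.286 = 8.232.
Then σ = (x₂ − x₁)/(z₂ − z₁) = (11.6 − 7.06)/1.286 = 3.530.

μ = 8.232, σ = 3.530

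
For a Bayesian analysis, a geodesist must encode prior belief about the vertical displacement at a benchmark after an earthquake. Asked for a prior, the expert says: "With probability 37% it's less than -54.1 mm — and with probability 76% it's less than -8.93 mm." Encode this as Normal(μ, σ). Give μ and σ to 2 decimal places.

μ = -39.66, σ = 43.51

The p-quantile of Normal(μ,σ) is μ + z_p·σ, with z_{0.37} = -0.3319 and z_{0.76} = 0.7063.
Eliminate σ: μ = (z₂·x₁ − z₁·x₂)/(z₂ − z₁) = (0.7063·-54.1 − (-0.3319)·-8.93)/1.038 = -39.66.
Then σ = (x₂ − x₁)/(z₂ − z₁) = (-8.93 − -54.1)/1.038 = 43.51.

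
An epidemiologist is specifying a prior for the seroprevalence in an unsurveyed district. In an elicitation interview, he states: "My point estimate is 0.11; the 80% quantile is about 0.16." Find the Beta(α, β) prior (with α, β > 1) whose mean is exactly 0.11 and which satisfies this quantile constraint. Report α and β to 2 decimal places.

α ≈ 2.46, β ≈ 19.88

With mean 0.11 fixed, write α = 0.11s, β = 0.89s where s = α+β.
Need P(θ < 0.16) = 0.8 under Beta(0.11s, 0.89s). Normal approximation: (q−m)/√(m(1−m)/s) ≈ z_{0.8} = 0.842, so s ≈ 0.11·0.89·(0.842)²/(0.16−0.11)² = 27.7.
At s = 27.7: P(θ<0.16) ≈ 0.816. Adjusting to match 0.8 gives s ≈ 22.34.
So α = 0.11·22.34 ≈ 2.46, β = 0.89·22.34 ≈ 19.88.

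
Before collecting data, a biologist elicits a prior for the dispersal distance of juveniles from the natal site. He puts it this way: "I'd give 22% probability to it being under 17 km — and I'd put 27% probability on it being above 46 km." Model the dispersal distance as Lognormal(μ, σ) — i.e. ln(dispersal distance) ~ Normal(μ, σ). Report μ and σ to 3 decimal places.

μ ≈ 3.388, σ ≈ 0.719

If T ~ Lognormal(μ,σ) then ln T ~ Normal(μ,σ), so the p-quantile of ln T is μ + z_p·σ.
ln(17) = 2.833 and ln(46) = 3.829; z_{0.22} = -0.7722, z_{0.73} = 0.6128.
σ = (3.829 − 2.833)/(0.6128 − (-0.7722)) = 0.719.
μ = 2.833 − (-0.7722)·0.719 = 3.388.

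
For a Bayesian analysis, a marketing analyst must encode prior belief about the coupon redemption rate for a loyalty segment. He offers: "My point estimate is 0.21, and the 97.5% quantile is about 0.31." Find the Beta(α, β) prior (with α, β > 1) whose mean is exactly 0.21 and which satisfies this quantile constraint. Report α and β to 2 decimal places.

α ≈ 15.28, β ≈ 57.47

With mean 0.21 fixed, write α = 0.21s, β = 0.79s where s = α+β.
Need P(θ < 0.31) = 0.975 under Beta(0.21s, 0.79s). Normal approximation: (q−m)/√(m(1−m)/s) ≈ z_{0.975} = 1.96, so s ≈ 0.21·0.79·(1.96)²/(0.31−0.21)² = 63.7.
At s = 63.7: P(θ<0.31) ≈ 0.967. Adjusting to match 0.975 gives s ≈ 72.75.
So α = 0.21·72.75 ≈ 15.28, β = 0.79·72.75 ≈ 57.47.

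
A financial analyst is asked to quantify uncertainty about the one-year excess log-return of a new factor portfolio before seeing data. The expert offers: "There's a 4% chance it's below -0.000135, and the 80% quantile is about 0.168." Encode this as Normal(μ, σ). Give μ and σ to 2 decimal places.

For Normal(μ,σ), the p-quantile is μ + z_p·σ. Here z_{0.04} = -1.751, z_{0.8} = 0.8416.
So -0.000135 = μ − 1.751σ and 0.168 = μ + 0.8416σ.
Subtracting: σ = (0.168 − -0.000135)/(0.8416 − (-1.751)) = 0.06.
Then μ = -0.000135 − (-1.751)·0.06 = 0.11.

μ = 0.11, σ = 0.06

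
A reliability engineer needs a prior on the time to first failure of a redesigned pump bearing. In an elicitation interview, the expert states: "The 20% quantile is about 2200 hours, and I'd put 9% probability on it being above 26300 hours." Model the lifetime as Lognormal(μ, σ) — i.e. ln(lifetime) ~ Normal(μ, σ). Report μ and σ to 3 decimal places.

If T ~ Lognormal(μ,σ) then ln T ~ Normal(μ,σ), so the p-quantile of ln T is μ + z_p·σ.
ln(2200) = 7.696 and ln(26300) = 10.18; z_{0.2} = -0.8416, z_{0.91} = 1.341.
σ = (10.18 − 7.696)/(1.341 − (-0.8416)) = 1.137.
μ = 7.696 − (-0.8416)·1.137 = 8.653.

μ ≈ 8.653, σ ≈ 1.137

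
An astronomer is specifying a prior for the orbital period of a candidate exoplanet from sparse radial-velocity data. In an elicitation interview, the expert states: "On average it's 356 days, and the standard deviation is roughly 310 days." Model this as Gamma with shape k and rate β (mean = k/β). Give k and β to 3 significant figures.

For Gamma(k, rate β): mean = k/β, variance = k/β², so CV = 1/√k.
CV = SD/mean = 310/356 = 0.8708, hence k = 1/CV² = 1.32.
Then β = k/mean = 1.32/356 = 0.0037.

k ≈ 1.32, β ≈ 0.0037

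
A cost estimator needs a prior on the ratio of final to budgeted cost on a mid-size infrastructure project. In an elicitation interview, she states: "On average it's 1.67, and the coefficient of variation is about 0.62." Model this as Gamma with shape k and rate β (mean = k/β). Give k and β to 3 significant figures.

For Gamma(k, rate β): mean = k/β, variance = k/β², so CV = 1/√k.
CV = 0.62, hence k = 1/CV² = 2.6.
Then β = k/mean = 2.6/1.67 = 1.56.

k ≈ 2.6, β ≈ 1.56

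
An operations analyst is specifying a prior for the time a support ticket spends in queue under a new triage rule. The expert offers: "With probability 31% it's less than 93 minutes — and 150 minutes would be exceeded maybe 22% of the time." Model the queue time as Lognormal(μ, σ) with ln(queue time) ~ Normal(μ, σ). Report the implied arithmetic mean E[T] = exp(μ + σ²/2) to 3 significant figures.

E[T] ≈ 120 minutes

If T ~ Lognormal(μ,σ) then ln T ~ Normal(μ,σ), so the p-quantile of ln T is μ + z_p·σ.
ln(93) = 4.533 and ln(150) = 5.011; z_{0.31} = -0.4959, z_{0.78} = 0.7722.
σ = (5.011 − 4.533)/(0.7722 − (-0.4959)) = 0.377.
μ = 4.533 − (-0.4959)·0.377 = 4.720.
E[T] = exp(μ + σ²/2) = exp(4.720 + 0.0711) = 120 minutes.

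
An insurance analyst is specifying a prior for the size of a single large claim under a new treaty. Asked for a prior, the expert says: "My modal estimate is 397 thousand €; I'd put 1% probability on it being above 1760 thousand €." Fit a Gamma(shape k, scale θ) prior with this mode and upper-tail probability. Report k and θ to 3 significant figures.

Gamma(k,θ) with k>1 has mode (k−1)θ, so θ = 397/(k−1).
Need P(X < 1760) = 0.99 with θ tied to k this way. Start at k = 2, θ = 397: P(X<1760) ≈ 0.935.
Too low — raise k to concentrate. Iterating converges to k ≈ 2.83.
Then θ = 397/(2.83−1) ≈ 217.

k ≈ 2.83, θ ≈ 217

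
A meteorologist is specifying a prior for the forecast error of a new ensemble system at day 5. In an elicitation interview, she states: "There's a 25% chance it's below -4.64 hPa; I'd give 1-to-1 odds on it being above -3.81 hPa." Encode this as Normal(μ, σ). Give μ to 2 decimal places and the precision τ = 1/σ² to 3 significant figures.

The p-quantile of Normal(μ,σ) is μ + z_p·σ, with z_{0.25} = -0.6745 and z_{0.5} = 0.
Eliminate σ: μ = (z₂·x₁ − z₁·x₂)/(z₂ − z₁) = (0·-4.64 − (-0.6745)·-3.81)/0.6745 = -3.81.
Then σ = (x₂ − x₁)/(z₂ − z₁) = (-3.81 − -4.64)/0.6745 = 1.23.
Precision τ = 1/σ² = 1/1.231² = 0.66.

μ = -3.81, τ = 0.66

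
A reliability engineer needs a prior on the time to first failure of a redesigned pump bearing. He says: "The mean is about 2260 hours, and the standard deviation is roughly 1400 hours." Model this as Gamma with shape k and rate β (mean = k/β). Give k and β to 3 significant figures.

For Gamma(k, rate β): mean = k/β, variance = k/β², so CV = 1/√k.
CV = SD/mean = 1400/2260 = 0.6195, hence k = 1/CV² = 2.61.
Then β = k/mean = 2.61/2260 = 0.00115.

k ≈ 2.61, β ≈ 0.00115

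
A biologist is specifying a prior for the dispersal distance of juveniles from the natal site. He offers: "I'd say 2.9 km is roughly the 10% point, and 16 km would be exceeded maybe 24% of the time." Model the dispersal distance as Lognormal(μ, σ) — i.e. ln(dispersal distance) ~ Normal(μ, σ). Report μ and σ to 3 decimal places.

If T ~ Lognormal(μ,σ) then ln T ~ Normal(μ,σ), so the p-quantile of ln T is μ + z_p·σ.
ln(2.9) = 1.065 and ln(16) = 2.773; z_{0.1} = -1.282, z_{0.76} = 0.7063.
σ = (2.773 − 1.065)/(0.7063 − (-1.282)) = 0.859.
μ = 1.065 − (-1.282)·0.859 = 2.166.

μ ≈ 2.166, σ ≈ 0.859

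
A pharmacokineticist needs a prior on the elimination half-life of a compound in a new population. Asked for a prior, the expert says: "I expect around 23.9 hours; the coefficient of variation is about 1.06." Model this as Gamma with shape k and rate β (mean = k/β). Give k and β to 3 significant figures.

For Gamma(k, rate β): mean = k/β, variance = k/β², so CV = 1/√k.
CV = 1.06, hence k = 1/CV² = 0.89.
Then β = k/mean = 0.89/23.9 = 0.0372.

k ≈ 0.89, β ≈ 0.0372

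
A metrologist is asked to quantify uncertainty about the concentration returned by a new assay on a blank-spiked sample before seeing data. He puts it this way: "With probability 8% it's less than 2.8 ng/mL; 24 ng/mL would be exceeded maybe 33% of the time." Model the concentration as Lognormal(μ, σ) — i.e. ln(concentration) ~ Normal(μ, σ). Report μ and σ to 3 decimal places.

If T ~ Lognormal(μ,σ) then ln T ~ Normal(μ,σ), so the p-quantile of ln T is μ + z_p·σ.
ln(2.8) = 1.03 and ln(24) = 3.178; z_{0.08} = -1.405, z_{0.67} = 0.4399.
σ = (3.178 − 1.03)/(0.4399 − (-1.405)) = 1.164.
μ = 1.03 − (-1.405)·1.164 = 2.666.

μ ≈ 2.666, σ ≈ 1.164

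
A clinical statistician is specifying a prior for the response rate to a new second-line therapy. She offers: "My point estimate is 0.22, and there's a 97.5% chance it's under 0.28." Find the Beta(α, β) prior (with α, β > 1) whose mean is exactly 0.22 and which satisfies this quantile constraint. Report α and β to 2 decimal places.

With mean 0.22 fixed, write α = 0.22s, β = 0.78s where s = α+β.
Need P(θ < 0.28) = 0.975 under Beta(0.22s, 0.78s). Normal approximation: (q−m)/√(m(1−m)/s) ≈ z_{0.975} = 1.96, so s ≈ 0.22·0.78·(1.96)²/(0.28−0.22)² = 183.1.
At s = 183.1: P(θ<0.28) ≈ 0.970. Adjusting to match 0.975 gives s ≈ 198.79.
So α = 0.22·198.79 ≈ 43.73, β = 0.78·198.79 ≈ 155.06.

α ≈ 43.73, β ≈ 155.06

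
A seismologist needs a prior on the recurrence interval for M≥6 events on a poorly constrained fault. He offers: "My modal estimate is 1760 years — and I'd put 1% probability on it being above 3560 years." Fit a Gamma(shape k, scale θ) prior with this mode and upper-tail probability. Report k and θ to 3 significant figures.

k ≈ 10.9, θ ≈ 178

Gamma(k,θ) with k>1 has mode (k−1)θ, so θ = 1760/(k−1).
Need P(X < 3560) = 0.99 with θ tied to k this way. Start at k = 2, θ = 1760: P(X<3560) ≈ 0.600.
Too low — raise k to concentrate. Iterating converges to k ≈ 10.9.
Then θ = 1760/(10.9−1) ≈ 178.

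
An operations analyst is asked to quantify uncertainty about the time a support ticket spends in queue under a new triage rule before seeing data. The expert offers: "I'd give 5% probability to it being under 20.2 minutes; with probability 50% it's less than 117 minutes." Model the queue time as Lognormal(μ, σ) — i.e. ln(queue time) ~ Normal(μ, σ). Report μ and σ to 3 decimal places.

If T ~ Lognormal(μ,σ) then ln T ~ Normal(μ,σ), so the p-quantile of ln T is μ + z_p·σ.
ln(20.2) = 3.006 and ln(117) = 4.762; z_{0.05} = -1.645, z_{0.5} = 0.
σ = (4.762 − 3.006)/(0 − (-1.645)) = 1.068.
μ = 3.006 − (-1.645)·1.068 = 4.762.

μ ≈ 4.762, σ ≈ 1.068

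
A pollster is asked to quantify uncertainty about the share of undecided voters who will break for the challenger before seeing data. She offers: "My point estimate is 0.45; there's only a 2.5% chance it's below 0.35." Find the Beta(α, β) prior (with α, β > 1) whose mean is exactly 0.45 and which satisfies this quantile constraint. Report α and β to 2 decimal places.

With mean 0.45 fixed, write α = 0.45s, β = 0.55s where s = α+β.
Need P(θ < 0.35) = 0.025 under Beta(0.45s, 0.55s). Normal approximation: (q−m)/√(m(1−m)/s) ≈ z_{0.025} = -1.96, so s ≈ 0.45·0.55·(-1.96)²/(0.35−0.45)² = 95.1.
At s = 95.1: P(θ<0.35) ≈ 0.023. Adjusting to match 0.025 gives s ≈ 91.70.
So α = 0.45·91.70 ≈ 41.26, β = 0.55·91.70 ≈ 50.43.

α ≈ 41.26, β ≈ 50.43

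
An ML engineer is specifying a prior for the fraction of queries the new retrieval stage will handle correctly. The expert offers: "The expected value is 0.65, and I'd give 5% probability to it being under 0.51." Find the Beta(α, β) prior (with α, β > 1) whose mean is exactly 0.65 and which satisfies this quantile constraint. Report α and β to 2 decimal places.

With mean 0.65 fixed, write α = 0.65s, β = 0.35s where s = α+β.
Need P(θ < 0.51) = 0.05 under Beta(0.65s, 0.35s). Normal approximation: (q−m)/√(m(1−m)/s) ≈ z_{0.05} = -1.64, so s ≈ 0.65·0.35·(-1.64)²/(0.51−0.65)² = 31.4.
At s = 31.4: P(θ<0.51) ≈ 0.054. Adjusting to match 0.05 gives s ≈ 32.93.
So α = 0.65·32.93 ≈ 21.40, β = 0.35·32.93 ≈ 11.52.

α ≈ 21.40, β ≈ 11.52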